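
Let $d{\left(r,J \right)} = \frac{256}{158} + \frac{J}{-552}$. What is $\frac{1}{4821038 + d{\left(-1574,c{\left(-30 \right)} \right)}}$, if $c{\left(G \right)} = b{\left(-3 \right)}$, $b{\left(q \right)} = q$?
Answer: $\frac{14536}{70078631999} \approx 2.0742 \cdot 10^{-7}$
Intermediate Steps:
$c{\left(G \right)} = -3$
$d{\left(r,J \right)} = \frac{128}{79} - \frac{J}{552}$ ($d{\left(r,J \right)} = 256 \cdot \frac{1}{158} + J \left(- \frac{1}{552}\right) = \frac{128}{79} - \frac{J}{552}$)
$\frac{1}{4821038 + d{\left(-1574,c{\left(-30 \right)} \right)}} = \frac{1}{4821038 + \left(\frac{128}{79} - - \frac{1}{184}\right)} = \frac{1}{4821038 + \left(\frac{128}{79} + \frac{1}{184}\right)} = \frac{1}{4821038 + \frac{23631}{14536}} = \frac{1}{\frac{70078631999}{14536}} = \frac{14536}{70078631999}$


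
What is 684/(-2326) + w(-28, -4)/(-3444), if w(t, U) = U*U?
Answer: -299114/1001343 ≈ -0.29871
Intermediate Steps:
w(t, U) = U**2
684/(-2326) + w(-28, -4)/(-3444) = 684/(-2326) + (-4)**2/(-3444) = 684*(-1/2326) + 16*(-1/3444) = -342/1163 - 4/861 = -299114/1001343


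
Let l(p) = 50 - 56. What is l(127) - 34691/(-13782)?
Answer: -48001/13782 ≈ -3.4829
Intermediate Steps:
l(p) = -6
l(127) - 34691/(-13782) = -6 - 34691/(-13782) = -6 - 34691*(-1)/13782 = -6 - 1*(-34691/13782) = -6 + 34691/13782 = -48001/13782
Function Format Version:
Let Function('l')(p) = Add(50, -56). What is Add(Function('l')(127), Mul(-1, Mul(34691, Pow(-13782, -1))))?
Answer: Rational(-48001, 13782) ≈ -3.4829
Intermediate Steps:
Function('l')(p) = -6
Add(Function('l')(127), Mul(-1, Mul(34691, Pow(-13782, -1)))) = Add(-6, Mul(-1, Mul(34691, Pow(-13782, -1)))) = Add(-6, Mul(-1, Mul(34691, Rational(-1, 13782)))) = Add(-6, Mul(-1, Rational(-34691, 13782))) = Add(-6, Rational(34691, 13782)) = Rational(-48001, 13782)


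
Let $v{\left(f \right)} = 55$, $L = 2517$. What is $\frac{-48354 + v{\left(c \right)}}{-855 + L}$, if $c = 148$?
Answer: $- \frac{48299}{1662} \approx -29.061$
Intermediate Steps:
$\frac{-48354 + v{\left(c \right)}}{-855 + L} = \frac{-48354 + 55}{-855 + 2517} = - \frac{48299}{1662}$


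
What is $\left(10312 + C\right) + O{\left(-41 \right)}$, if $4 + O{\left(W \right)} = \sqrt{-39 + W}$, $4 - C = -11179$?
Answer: $21491 + 4 i \sqrt{5} \approx 21491.0 + 8.9443 i$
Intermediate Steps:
$C = 11183$ ($C = 4 - -11179 = 4 + 11179 = 11183$)
$O{\left(W \right)} = -4 + \sqrt{-39 + W}$
$\left(10312 + C\right) + O{\left(-41 \right)} = \left(10312 + 11183\right) - \left(4 - \sqrt{-39 - 41}\right) = 21495 - \left(4 - \sqrt{-80}\right) = 21495 - \left(4 - 4 i \sqrt{5}\right) = 21491 + 4 i \sqrt{5}$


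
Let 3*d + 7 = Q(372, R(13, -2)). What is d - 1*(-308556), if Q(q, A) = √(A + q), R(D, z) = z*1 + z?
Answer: 925661/3 + 4*√23/3 ≈ 3.0856e+5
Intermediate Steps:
R(D, z) = 2*z (R(D, z) = z + z = 2*z)
d = -7/3 + 4*√23/3 (d = -7/3 + √(2*(-2) + 372)/3 = -7/3 + √(-4 + 372)/3 = -7/3 + √368/3 = -7/3 + (4*√23)/3 = -7/3 + 4*√23/3 ≈ 4.0611)
d - 1*(-308556) = (-7/3 + 4*√23/3) - 1*(-308556) = (-7/3 + 4*√23/3) + 308556 = 925661/3 + 4*√23/3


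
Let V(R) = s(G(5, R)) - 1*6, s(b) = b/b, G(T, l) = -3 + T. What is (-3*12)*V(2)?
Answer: 180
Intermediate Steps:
s(b) = 1
V(R) = -5 (V(R) = 1 - 1*6 = 1 - 6 = -5)
(-3*12)*V(2) = -3*12*(-5) = -36*(-5) = 180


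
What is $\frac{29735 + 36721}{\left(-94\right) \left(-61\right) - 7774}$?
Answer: $- \frac{2769}{85} \approx -32.576$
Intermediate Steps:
$\frac{29735 + 36721}{\left(-94\right) \left(-61\right) - 7774} = \frac{66456}{5734 - 7774} = \frac{66456}{-2040} = 66456 \left(- \frac{1}{2040}\right) = - \frac{2769}{85}$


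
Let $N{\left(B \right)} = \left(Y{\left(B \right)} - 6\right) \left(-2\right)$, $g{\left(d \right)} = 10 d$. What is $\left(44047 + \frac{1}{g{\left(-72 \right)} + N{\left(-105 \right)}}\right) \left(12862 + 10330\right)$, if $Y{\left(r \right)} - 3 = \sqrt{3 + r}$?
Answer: $\frac{2554866516852}{2501} + \frac{11596 i \sqrt{102}}{127551} \approx 1.0215 \cdot 10^{9} + 0.91817 i$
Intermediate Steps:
$Y{\left(r \right)} = 3 + \sqrt{3 + r}$
$N{\left(B \right)} = 6 - 2 \sqrt{3 + B}$ ($N{\left(B \right)} = \left(\left(3 + \sqrt{3 + B}\right) - 6\right) \left(-2\right) = \left(-3 + \sqrt{3 + B}\right) \left(-2\right) = 6 - 2 \sqrt{3 + B}$)
$\left(44047 + \frac{1}{g{\left(-72 \right)} + N{\left(-105 \right)}}\right) \left(12862 + 10330\right) = \left(44047 + \frac{1}{10 \left(-72\right) + \left(6 - 2 \sqrt{3 - 105}\right)}\right) \left(12862 + 10330\right) = \left(44047 + \frac{1}{-720 + \left(6 - 2 \sqrt{-102}\right)}\right) 23192 = \left(44047 + \frac{1}{-720 + \left(6 - 2 i \sqrt{102}\right)}\right) 23192 = \left(44047 + \frac{1}{-714 - 2 i \sqrt{102}}\right) 23192 = 1021538024 + \frac{23192}{-714 - 2 i \sqrt{102}}$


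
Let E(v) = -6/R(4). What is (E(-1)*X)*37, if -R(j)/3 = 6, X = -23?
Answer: -851/3 ≈ -283.67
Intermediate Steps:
R(j) = -18 (R(j) = -3*6 = -18)
E(v) = ⅓ (E(v) = -6/(-18) = -6*(-1/18) = ⅓)
(E(-1)*X)*37 = ((⅓)*(-23))*37 = -23/3*37 = -851/3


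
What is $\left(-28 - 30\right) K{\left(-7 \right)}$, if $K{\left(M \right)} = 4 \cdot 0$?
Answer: $0$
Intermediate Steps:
$K{\left(M \right)} = 0$
$\left(-28 - 30\right) K{\left(-7 \right)} = \left(-28 - 30\right) 0 = \left(-58\right) 0 = 0$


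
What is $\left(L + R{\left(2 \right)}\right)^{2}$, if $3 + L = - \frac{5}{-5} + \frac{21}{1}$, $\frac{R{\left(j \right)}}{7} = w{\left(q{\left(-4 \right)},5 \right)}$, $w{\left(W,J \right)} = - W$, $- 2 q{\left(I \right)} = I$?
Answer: $25$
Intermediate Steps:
$q{\left(I \right)} = - \frac{I}{2}$
$R{\left(j \right)} = -14$ ($R{\left(j \right)} = 7 \left(- \frac{\left(-1\right) \left(-4\right)}{2}\right) = 7 \left(\left(-1\right) 2\right) = 7 \left(-2\right) = -14$)
$L = 19$ ($L = -3 + \left(- \frac{5}{-5} + \frac{21}{1}\right) = -3 + \left(\left(-5\right) \left(- \frac{1}{5}\right) + 21 \cdot 1\right) = -3 + \left(1 + 21\right) = -3 + 22 = 19$)
$\left(L + R{\left(2 \right)}\right)^{2} = \left(19 - 14\right)^{2} = 5^{2} = 25$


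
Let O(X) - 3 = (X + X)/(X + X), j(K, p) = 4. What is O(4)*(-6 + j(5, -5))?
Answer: -8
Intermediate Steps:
O(X) = 4 (O(X) = 3 + (X + X)/(X + X) = 3 + (2*X)/((2*X)) = 3 + (2*X)*(1/(2*X)) = 3 + 1 = 4)
O(4)*(-6 + j(5, -5)) = 4*(-6 + 4) = 4*(-2) = -8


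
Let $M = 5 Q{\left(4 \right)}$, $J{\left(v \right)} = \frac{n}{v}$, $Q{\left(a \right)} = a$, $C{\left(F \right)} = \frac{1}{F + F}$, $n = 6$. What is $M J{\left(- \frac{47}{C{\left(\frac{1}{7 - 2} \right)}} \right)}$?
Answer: $- \frac{300}{47} \approx -6.383$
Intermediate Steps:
$C{\left(F \right)} = \frac{1}{2 F}$
$J{\left(v \right)} = \frac{6}{v}$
$M = 20$ ($M = 5 \cdot 4 = 20$)
$M J{\left(- \frac{47}{C{\left(\frac{1}{7 - 2} \right)}} \right)} = 20 \frac{6}{\left(-47\right) \frac{1}{\frac{1}{2} \frac{1}{\frac{1}{7 - 2}}}} = 20 \frac{6}{\left(-47\right) \frac{1}{\frac{1}{2} \frac{1}{\frac{1}{5}}}} = 20 \frac{6}{\left(-47\right) \frac{1}{\frac{1}{2} \cdot 5}} = 20 \frac{6}{\left(-47\right) \frac{1}{\frac{5}{2}}} = 20 \frac{6}{\left(-47\right) \frac{2}{5}} = 20 \frac{6}{- \frac{94}{5}} = 20 \cdot 6 \left(- \frac{5}{94}\right) = 20 \left(- \frac{15}{47}\right) = - \frac{300}{47}$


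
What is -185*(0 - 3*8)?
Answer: 4440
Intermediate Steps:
-185*(0 - 3*8) = -185*(0 - 24) = -185*(-24) = 4440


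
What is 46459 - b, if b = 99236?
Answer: -52777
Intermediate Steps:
46459 - b = 46459 - 1*99236 = 46459 - 99236 = -52777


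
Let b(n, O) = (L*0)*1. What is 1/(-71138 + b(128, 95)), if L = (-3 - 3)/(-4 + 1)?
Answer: -1/71138 ≈ -1.4057e-5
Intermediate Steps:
L = 2 (L = -6/(-3) = -6*(-⅓) = 2)
b(n, O) = 0 (b(n, O) = (2*0)*1 = 0*1 = 0)
1/(-71138 + b(128, 95)) = 1/(-71138 + 0) = 1/(-71138) = -1/71138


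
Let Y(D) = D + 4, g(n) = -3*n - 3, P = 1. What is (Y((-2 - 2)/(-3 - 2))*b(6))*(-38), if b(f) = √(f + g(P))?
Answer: 0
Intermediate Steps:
g(n) = -3 - 3*n
b(f) = √(-6 + f) (b(f) = √(f + (-3 - 3*1)) = √(f + (-3 - 3)) = √(f - 6) = √(-6 + f))
Y(D) = 4 + D
(Y((-2 - 2)/(-3 - 2))*b(6))*(-38) = ((4 + (-2 - 2)/(-3 - 2))*√(-6 + 6))*(-38) = ((4 - 4/(-5))*√0)*(-38) = ((4 - 4*(-⅕))*0)*(-38) = ((4 + ⅘)*0)*(-38) = ((24/5)*0)*(-38) = 0*(-38) = 0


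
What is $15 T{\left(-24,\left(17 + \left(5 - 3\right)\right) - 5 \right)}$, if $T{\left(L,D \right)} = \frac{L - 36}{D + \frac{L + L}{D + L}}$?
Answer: $- \frac{2250}{47} \approx -47.872$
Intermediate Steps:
$T{\left(L,D \right)} = \frac{-36 + L}{D + \frac{2 L}{D + L}}$
$15 T{\left(-24,\left(17 + \left(5 - 3\right)\right) - 5 \right)} = 15 \frac{\left(-24\right)^{2} - 36 \left(\left(17 + \left(5 - 3\right)\right) - 5\right) - -864 + \left(\left(17 + \left(5 - 3\right)\right) - 5\right) \left(-24\right)}{\left(\left(17 + \left(5 - 3\right)\right) - 5\right)^{2} + 2 \left(-24\right) + \left(\left(17 + \left(5 - 3\right)\right) - 5\right) \left(-24\right)} = 15 \frac{576 - 36 \left(\left(17 + 2\right) - 5\right) + 864 + \left(\left(17 + 2\right) - 5\right) \left(-24\right)}{\left(\left(17 + 2\right) - 5\right)^{2} - 48 + \left(\left(17 + 2\right) - 5\right) \left(-24\right)} = 15 \frac{576 - 36 \left(19 - 5\right) + 864 + \left(19 - 5\right) \left(-24\right)}{\left(19 - 5\right)^{2} - 48 + \left(19 - 5\right) \left(-24\right)} = 15 \frac{576 - 504 + 864 + 14 \left(-24\right)}{14^{2} - 48 + 14 \left(-24\right)} = 15 \frac{576 - 504 + 864 - 336}{196 - 48 - 336} = 15 \frac{1}{-188} \cdot 600 = 15 \left(\left(- \frac{1}{188}\right) 600\right) = 15 \left(- \frac{150}{47}\right) = - \frac{2250}{47}$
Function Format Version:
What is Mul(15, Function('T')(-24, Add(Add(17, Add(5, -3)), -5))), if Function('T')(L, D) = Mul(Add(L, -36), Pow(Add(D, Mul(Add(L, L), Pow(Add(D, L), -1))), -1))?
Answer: Rational(-2250, 47) ≈ -47.872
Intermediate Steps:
Function('T')(L, D) = Mul(Pow(Add(D, Mul(2, L, Pow(Add(D, L), -1))), -1), Add(-36, L)) (Function('T')(L, D) = Mul(Add(-36, L), Pow(Add(D, Mul(Mul(2, L), Pow(Add(D, L), -1))), -1)) = Mul(Add(-36, L), Pow(Add(D, Mul(2, L, Pow(Add(D, L), -1))), -1)) = Mul(Pow(Add(D, Mul(2, L, Pow(Add(D, L), -1))), -1), Add(-36, L)))
Mul(15, Function('T')(-24, Add(Add(17, Add(5, -3)), -5))) = Mul(15, Mul(Pow(Add(Pow(Add(Add(17, Add(5, -3)), -5), 2), Mul(2, -24), Mul(Add(Add(17, Add(5, -3)), -5), -24)), -1), Add(Pow(-24, 2), Mul(-36, Add(Add(17, Add(5, -3)), -5)), Mul(-36, -24), Mul(Add(Add(17, Add(5, -3)), -5), -24)))) = Mul(15, Mul(Pow(Add(Pow(Add(Add(17, 2), -5), 2), -48, Mul(Add(Add(17, 2), -5), -24)), -1), Add(576, Mul(-36, Add(Add(17, 2), -5)), 864, Mul(Add(Add(17, 2), -5), -24)))) = Mul(15, Mul(Pow(Add(Pow(Add(19, -5), 2), -48, Mul(Add(19, -5), -24)), -1), Add(576, Mul(-36, Add(19, -5)), 864, Mul(Add(19, -5), -24)))) = Mul(15, Mul(Pow(Add(Pow(14, 2), -48, Mul(14, -24)), -1), Add(576, Mul(-36, 14), 864, Mul(14, -24)))) = Mul(15, Mul(Pow(Add(196, -48, -336), -1), Add(576, -504, 864, -336))) = Mul(15, Mul(Pow(-188, -1), 600)) = Mul(15, Mul(Rational(-1, 188), 600)) = Mul(15, Rational(-150, 47)) = Rational(-2250, 47)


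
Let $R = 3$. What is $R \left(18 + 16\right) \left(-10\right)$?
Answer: $-1020$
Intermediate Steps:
$R \left(18 + 16\right) \left(-10\right) = 3 \left(18 + 16\right) \left(-10\right) = 3 \cdot 34 \left(-10\right) = 102 \left(-10\right) = -1020$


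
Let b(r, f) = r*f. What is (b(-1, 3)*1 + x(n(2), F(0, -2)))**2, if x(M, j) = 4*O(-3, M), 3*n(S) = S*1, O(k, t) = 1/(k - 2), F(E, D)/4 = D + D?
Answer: 361/25 ≈ 14.440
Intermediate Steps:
F(E, D) = 8*D (F(E, D) = 4*(D + D) = 4*(2*D) = 8*D)
O(k, t) = 1/(-2 + k)
n(S) = S/3 (n(S) = (S*1)/3 = S/3)
x(M, j) = -4/5 (x(M, j) = 4/(-2 - 3) = 4/(-5) = 4*(-1/5) = -4/5)
b(r, f) = f*r
(b(-1, 3)*1 + x(n(2), F(0, -2)))**2 = ((3*(-1))*1 - 4/5)**2 = (-3*1 - 4/5)**2 = (-3 - 4/5)**2 = (-19/5)**2 = 361/25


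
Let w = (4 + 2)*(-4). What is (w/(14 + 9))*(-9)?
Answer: 216/23 ≈ 9.3913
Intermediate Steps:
w = -24 (w = 6*(-4) = -24)
(w/(14 + 9))*(-9) = -24/(14 + 9)*(-9) = -24/23*(-9) = 216/23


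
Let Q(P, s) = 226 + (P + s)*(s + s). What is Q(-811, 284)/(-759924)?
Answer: 149555/379962 ≈ 0.39361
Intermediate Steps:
Q(P, s) = 226 + 2*s*(P + s) (Q(P, s) = 226 + (P + s)*(2*s) = 226 + 2*s*(P + s))
Q(-811, 284)/(-759924) = (226 + 2*284**2 + 2*(-811)*284)/(-759924) = (226 + 2*80656 - 460648)*(-1/759924) = (226 + 161312 - 460648)*(-1/759924) = -299110*(-1/759924) = 149555/379962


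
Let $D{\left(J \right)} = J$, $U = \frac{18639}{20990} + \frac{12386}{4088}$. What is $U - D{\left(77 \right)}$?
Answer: $- \frac{1567742467}{21451780} \approx -73.082$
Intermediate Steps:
$U = \frac{84044593}{21451780}$ ($U = 18639 \cdot \frac{1}{20990} + 12386 \cdot \frac{1}{4088} = \frac{18639}{20990} + \frac{6193}{2044} = \frac{84044593}{21451780} \approx 3.9178$)
$U - D{\left(77 \right)} = \frac{84044593}{21451780} - 77 = - \frac{1567742467}{21451780}$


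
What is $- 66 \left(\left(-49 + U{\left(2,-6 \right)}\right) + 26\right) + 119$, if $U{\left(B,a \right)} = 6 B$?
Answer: $845$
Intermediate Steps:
$- 66 \left(\left(-49 + U{\left(2,-6 \right)}\right) + 26\right) + 119 = - 66 \left(\left(-49 + 6 \cdot 2\right) + 26\right) + 119 = - 66 \left(\left(-49 + 12\right) + 26\right) + 119 = - 66 \left(-37 + 26\right) + 119 = \left(-66\right) \left(-11\right) + 119 = 726 + 119 = 845$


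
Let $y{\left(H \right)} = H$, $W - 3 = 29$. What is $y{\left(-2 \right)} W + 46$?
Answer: $-18$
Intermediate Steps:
$W = 32$ ($W = 3 + 29 = 32$)
$y{\left(-2 \right)} W + 46 = \left(-2\right) 32 + 46 = -64 + 46 = -18$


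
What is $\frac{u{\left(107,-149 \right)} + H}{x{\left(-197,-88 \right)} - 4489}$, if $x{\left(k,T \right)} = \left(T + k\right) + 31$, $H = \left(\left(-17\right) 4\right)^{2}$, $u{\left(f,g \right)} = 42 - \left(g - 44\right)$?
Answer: $- \frac{4859}{4743} \approx -1.0245$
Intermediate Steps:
$u{\left(f,g \right)} = 86 - g$ ($u{\left(f,g \right)} = 42 - \left(-44 + g\right) = 86 - g$)
$H = 4624$ ($H = \left(-68\right)^{2} = 4624$)
$x{\left(k,T \right)} = 31 + T + k$
$\frac{u{\left(107,-149 \right)} + H}{x{\left(-197,-88 \right)} - 4489} = \frac{\left(86 - -149\right) + 4624}{\left(31 - 88 - 197\right) - 4489} = \frac{\left(86 + 149\right) + 4624}{-254 - 4489} = \frac{235 + 4624}{-4743} = 4859 \left(- \frac{1}{4743}\right) = - \frac{4859}{4743}$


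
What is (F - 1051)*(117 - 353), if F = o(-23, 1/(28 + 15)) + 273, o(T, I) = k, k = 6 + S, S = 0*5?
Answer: 182192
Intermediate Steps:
S = 0
k = 6 (k = 6 + 0 = 6)
o(T, I) = 6
F = 279 (F = 6 + 273 = 279)
(F - 1051)*(117 - 353) = (279 - 1051)*(117 - 353) = -772*(-236) = 182192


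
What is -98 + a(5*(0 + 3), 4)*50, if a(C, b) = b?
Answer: 102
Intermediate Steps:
-98 + a(5*(0 + 3), 4)*50 = -98 + 4*50 = -98 + 200 = 102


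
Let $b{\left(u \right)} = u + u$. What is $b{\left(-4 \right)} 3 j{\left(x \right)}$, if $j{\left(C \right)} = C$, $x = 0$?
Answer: $0$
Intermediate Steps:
$b{\left(u \right)} = 2 u$
$b{\left(-4 \right)} 3 j{\left(x \right)} = 2 \left(-4\right) 3 \cdot 0 = \left(-8\right) 3 \cdot 0 = \left(-24\right) 0 = 0$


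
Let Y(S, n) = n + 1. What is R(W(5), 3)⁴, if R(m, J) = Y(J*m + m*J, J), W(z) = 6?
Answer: 256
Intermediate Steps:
Y(S, n) = 1 + n
R(m, J) = 1 + J
R(W(5), 3)⁴ = (1 + 3)⁴ = 4⁴ = 256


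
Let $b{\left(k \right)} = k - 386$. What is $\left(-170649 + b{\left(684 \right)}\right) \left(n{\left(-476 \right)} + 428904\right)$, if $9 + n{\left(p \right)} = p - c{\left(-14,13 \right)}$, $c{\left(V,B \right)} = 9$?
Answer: $-72980071910$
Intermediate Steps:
$b{\left(k \right)} = -386 + k$
$n{\left(p \right)} = -18 + p$ ($n{\left(p \right)} = -9 + \left(p - 9\right) = -9 + \left(-9 + p\right) = -18 + p$)
$\left(-170649 + b{\left(684 \right)}\right) \left(n{\left(-476 \right)} + 428904\right) = \left(-170649 + \left(-386 + 684\right)\right) \left(\left(-18 - 476\right) + 428904\right) = \left(-170649 + 298\right) \left(-494 + 428904\right) = \left(-170351\right) 428410 = -72980071910$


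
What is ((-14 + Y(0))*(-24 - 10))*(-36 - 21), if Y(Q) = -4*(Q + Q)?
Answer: -27132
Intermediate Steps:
Y(Q) = -8*Q
((-14 + Y(0))*(-24 - 10))*(-36 - 21) = ((-14 - 8*0)*(-24 - 10))*(-36 - 21) = ((-14 + 0)*(-34))*(-57) = -14*(-34)*(-57) = 476*(-57) = -27132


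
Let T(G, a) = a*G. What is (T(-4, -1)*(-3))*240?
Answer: -2880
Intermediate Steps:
T(G, a) = G*a
(T(-4, -1)*(-3))*240 = (-4*(-1)*(-3))*240 = (4*(-3))*240 = -12*240 = -2880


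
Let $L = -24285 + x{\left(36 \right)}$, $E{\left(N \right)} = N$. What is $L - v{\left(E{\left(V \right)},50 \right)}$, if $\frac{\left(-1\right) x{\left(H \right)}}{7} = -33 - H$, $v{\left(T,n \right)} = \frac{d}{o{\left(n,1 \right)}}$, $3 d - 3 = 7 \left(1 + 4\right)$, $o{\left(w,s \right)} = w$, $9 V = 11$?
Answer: $- \frac{1785169}{75} \approx -23802.0$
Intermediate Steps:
$V = \frac{11}{9}$ ($V = \frac{1}{9} \cdot 11 = \frac{11}{9} \approx 1.2222$)
$d = \frac{38}{3}$ ($d = 1 + \frac{7 \left(1 + 4\right)}{3} = 1 + \frac{7 \cdot 5}{3} = 1 + \frac{1}{3} \cdot 35 = 1 + \frac{35}{3} = \frac{38}{3} \approx 12.667$)
$v{\left(T,n \right)} = \frac{38}{3 n}$
$x{\left(H \right)} = 231 + 7 H$ ($x{\left(H \right)} = - 7 \left(-33 - H\right) = 231 + 7 H$)
$L = -23802$ ($L = -24285 + \left(231 + 7 \cdot 36\right) = -24285 + \left(231 + 252\right) = -24285 + 483 = -23802$)
$L - v{\left(E{\left(V \right)},50 \right)} = -23802 - \frac{38}{3 \cdot 50} = -23802 - \frac{38}{3} \cdot \frac{1}{50} = -23802 - \frac{19}{75} = - \frac{1785169}{75}$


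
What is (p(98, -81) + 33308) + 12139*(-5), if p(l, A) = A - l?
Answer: -27566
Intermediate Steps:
(p(98, -81) + 33308) + 12139*(-5) = ((-81 - 1*98) + 33308) + 12139*(-5) = ((-81 - 98) + 33308) - 60695 = (-179 + 33308) - 60695 = 33129 - 60695 = -27566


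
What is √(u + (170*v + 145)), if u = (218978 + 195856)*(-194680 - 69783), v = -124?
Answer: I*√109708265077 ≈ 3.3122e+5*I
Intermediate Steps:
u = -109708244142 (u = 414834*(-264463) = -109708244142)
√(u + (170*v + 145)) = √(-109708244142 + (170*(-124) + 145)) = √(-109708244142 + (-21080 + 145)) = √(-109708244142 - 20935) = √(-109708265077) = I*√109708265077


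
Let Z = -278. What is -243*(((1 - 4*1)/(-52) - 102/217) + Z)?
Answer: 763410015/11284 ≈ 67654.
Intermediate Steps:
-243*(((1 - 4*1)/(-52) - 102/217) + Z) = -243*(((1 - 4*1)/(-52) - 102/217) - 278) = -243*(((1 - 4)*(-1/52) - 102*1/217) - 278) = -243*((-3*(-1/52) - 102/217) - 278) = -243*((3/52 - 102/217) - 278) = -243*(-4653/11284 - 278) = -243*(-3141605/11284) = 763410015/11284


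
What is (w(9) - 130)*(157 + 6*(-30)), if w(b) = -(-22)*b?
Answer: -1564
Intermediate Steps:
w(b) = 22*b
(w(9) - 130)*(157 + 6*(-30)) = (22*9 - 130)*(157 + 6*(-30)) = (198 - 130)*(157 - 180) = 68*(-23) = -1564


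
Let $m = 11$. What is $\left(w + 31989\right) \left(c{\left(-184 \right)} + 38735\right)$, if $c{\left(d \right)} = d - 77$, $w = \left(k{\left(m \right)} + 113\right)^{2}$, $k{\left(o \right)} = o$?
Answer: $1822321010$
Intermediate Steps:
$w = 15376$ ($w = \left(11 + 113\right)^{2} = 124^{2} = 15376$)
$c{\left(d \right)} = -77 + d$ ($c{\left(d \right)} = d - 77 = -77 + d$)
$\left(w + 31989\right) \left(c{\left(-184 \right)} + 38735\right) = \left(15376 + 31989\right) \left(\left(-77 - 184\right) + 38735\right) = 47365 \left(-261 + 38735\right) = 47365 \cdot 38474 = 1822321010$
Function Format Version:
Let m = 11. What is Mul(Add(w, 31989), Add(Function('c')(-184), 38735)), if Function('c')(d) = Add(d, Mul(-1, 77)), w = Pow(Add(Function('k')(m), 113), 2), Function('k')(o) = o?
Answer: 1822321010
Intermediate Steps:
w = 15376 (w = Pow(Add(11, 113), 2) = Pow(124, 2) = 15376)
Function('c')(d) = Add(-77, d) (Function('c')(d) = Add(d, -77) = Add(-77, d))
Mul(Add(w, 31989), Add(Function('c')(-184), 38735)) = Mul(Add(15376, 31989), Add(Add(-77, -184), 38735)) = Mul(47365, Add(-261, 38735)) = Mul(47365, 38474) = 1822321010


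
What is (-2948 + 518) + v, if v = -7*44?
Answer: -2738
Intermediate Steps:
v = -308
(-2948 + 518) + v = (-2948 + 518) - 308 = -2430 - 308 = -2738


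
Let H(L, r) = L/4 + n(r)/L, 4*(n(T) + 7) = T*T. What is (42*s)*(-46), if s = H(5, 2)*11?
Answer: -5313/5 ≈ -1062.6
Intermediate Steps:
n(T) = -7 + T²/4 (n(T) = -7 + (T*T)/4 = -7 + T²/4)
H(L, r) = L/4 + (-7 + r²/4)/L
s = 11/20 (s = ((¼)*(-28 + 5² + 2²)/5)*11 = ((¼)*(⅕)*(-28 + 25 + 4))*11 = ((¼)*(⅕)*1)*11 = (1/20)*11 = 11/20 ≈ 0.55000)
(42*s)*(-46) = (42*(11/20))*(-46) = (231/10)*(-46) = -5313/5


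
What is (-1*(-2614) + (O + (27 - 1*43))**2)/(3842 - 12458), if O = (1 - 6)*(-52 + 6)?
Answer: -24205/4308 ≈ -5.6186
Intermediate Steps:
O = 230 (O = -5*(-46) = 230)
(-1*(-2614) + (O + (27 - 1*43))**2)/(3842 - 12458) = (-1*(-2614) + (230 + (27 - 1*43))**2)/(3842 - 12458) = (2614 + (230 + (27 - 43))**2)/(-8616) = (2614 + (230 - 16)**2)*(-1/8616) = (2614 + 214**2)*(-1/8616) = (2614 + 45796)*(-1/8616) = 48410*(-1/8616) = -24205/4308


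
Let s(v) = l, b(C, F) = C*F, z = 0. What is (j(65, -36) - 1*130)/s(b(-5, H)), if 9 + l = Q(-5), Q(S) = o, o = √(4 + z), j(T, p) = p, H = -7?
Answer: 166/7 ≈ 23.714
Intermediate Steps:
o = 2 (o = √(4 + 0) = √4 = 2)
Q(S) = 2
l = -7 (l = -9 + 2 = -7)
s(v) = -7
(j(65, -36) - 1*130)/s(b(-5, H)) = (-36 - 1*130)/(-7) = (-36 - 130)*(-⅐) = -166*(-⅐) = 166/7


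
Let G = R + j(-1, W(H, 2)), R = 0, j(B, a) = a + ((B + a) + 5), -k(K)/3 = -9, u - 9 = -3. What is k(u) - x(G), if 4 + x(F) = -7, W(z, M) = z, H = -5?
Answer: 38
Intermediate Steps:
u = 6 (u = 9 - 3 = 6)
k(K) = 27 (k(K) = -3*(-9) = 27)
j(B, a) = 5 + B + 2*a (j(B, a) = a + (5 + B + a) = 5 + B + 2*a)
G = -6 (G = 0 + (5 - 1 + 2*(-5)) = 0 + (5 - 1 - 10) = 0 - 6 = -6)
x(F) = -11 (x(F) = -4 - 7 = -11)
k(u) - x(G) = 27 - 1*(-11) = 27 + 11 = 38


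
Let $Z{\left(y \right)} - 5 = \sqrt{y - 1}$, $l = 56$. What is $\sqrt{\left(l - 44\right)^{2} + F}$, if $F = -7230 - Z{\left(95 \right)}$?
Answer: $\sqrt{-7091 - \sqrt{94}} \approx 84.266 i$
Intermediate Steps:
$Z{\left(y \right)} = 5 + \sqrt{-1 + y}$ ($Z{\left(y \right)} = 5 + \sqrt{y - 1} = 5 + \sqrt{-1 + y}$)
$F = -7235 - \sqrt{94}$ ($F = -7230 - \left(5 + \sqrt{-1 + 95}\right) = -7230 - \left(5 + \sqrt{94}\right) = -7235 - \sqrt{94} \approx -7244.7$)
$\sqrt{\left(l - 44\right)^{2} + F} = \sqrt{\left(56 - 44\right)^{2} - \left(7235 + \sqrt{94}\right)} = \sqrt{12^{2} - \left(7235 + \sqrt{94}\right)} = \sqrt{144 - \left(7235 + \sqrt{94}\right)} = \sqrt{-7091 - \sqrt{94}}$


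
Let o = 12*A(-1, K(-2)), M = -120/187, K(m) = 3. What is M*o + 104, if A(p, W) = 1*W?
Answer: 15128/187 ≈ 80.898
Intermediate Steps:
M = -120/187 (M = -120*1/187 = -120/187 ≈ -0.64171)
A(p, W) = W
o = 36 (o = 12*3 = 36)
M*o + 104 = -120/187*36 + 104 = -4320/187 + 104 = 15128/187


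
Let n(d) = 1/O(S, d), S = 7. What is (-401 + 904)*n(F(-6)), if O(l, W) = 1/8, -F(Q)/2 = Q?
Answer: 4024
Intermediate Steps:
F(Q) = -2*Q
O(l, W) = 1/8
n(d) = 8 (n(d) = 1/(1/8) = 8)
(-401 + 904)*n(F(-6)) = (-401 + 904)*8 = 503*8 = 4024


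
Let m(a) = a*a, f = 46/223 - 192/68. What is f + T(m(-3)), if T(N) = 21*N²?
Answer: 6438569/3791 ≈ 1698.4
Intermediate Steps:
f = -9922/3791 (f = 46*(1/223) - 192*1/68 = 46/223 - 48/17 = -9922/3791 ≈ -2.6173)
m(a) = a²
f + T(m(-3)) = -9922/3791 + 21*((-3)²)² = -9922/3791 + 21*9² = -9922/3791 + 21*81 = -9922/3791 + 1701 = 6438569/3791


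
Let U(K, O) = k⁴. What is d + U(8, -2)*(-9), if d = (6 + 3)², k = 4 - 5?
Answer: 72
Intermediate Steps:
k = -1
d = 81 (d = 9² = 81)
U(K, O) = 1 (U(K, O) = (-1)⁴ = 1)
d + U(8, -2)*(-9) = 81 + 1*(-9) = 81 - 9 = 72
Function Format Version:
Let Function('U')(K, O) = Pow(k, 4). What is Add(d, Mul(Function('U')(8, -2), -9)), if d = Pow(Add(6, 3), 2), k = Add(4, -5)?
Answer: 72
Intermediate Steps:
k = -1
d = 81 (d = Pow(9, 2) = 81)
Function('U')(K, O) = 1 (Function('U')(K, O) = Pow(-1, 4) = 1)
Add(d, Mul(Function('U')(8, -2), -9)) = Add(81, Mul(1, -9)) = Add(81, -9) = 72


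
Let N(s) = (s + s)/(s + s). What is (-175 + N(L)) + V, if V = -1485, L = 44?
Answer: -1659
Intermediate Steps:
N(s) = 1 (N(s) = (2*s)/((2*s)) = (2*s)*(1/(2*s)) = 1)
(-175 + N(L)) + V = (-175 + 1) - 1485 = -174 - 1485 = -1659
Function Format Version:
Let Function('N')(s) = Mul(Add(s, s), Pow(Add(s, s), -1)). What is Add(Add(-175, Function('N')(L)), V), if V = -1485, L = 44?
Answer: -1659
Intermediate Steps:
Function('N')(s) = 1 (Function('N')(s) = Mul(Mul(2, s), Pow(Mul(2, s), -1)) = Mul(Mul(2, s), Mul(Rational(1, 2), Pow(s, -1))) = 1)
Add(Add(-175, Function('N')(L)), V) = Add(Add(-175, 1), -1485) = Add(-174, -1485) = -1659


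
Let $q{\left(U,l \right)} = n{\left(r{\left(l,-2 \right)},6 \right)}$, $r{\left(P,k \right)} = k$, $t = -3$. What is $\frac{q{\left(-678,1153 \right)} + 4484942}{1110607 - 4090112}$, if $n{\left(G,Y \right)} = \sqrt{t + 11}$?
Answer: $- \frac{4484942}{2979505} - \frac{2 \sqrt{2}}{2979505} \approx -1.5053$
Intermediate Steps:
$n{\left(G,Y \right)} = 2 \sqrt{2}$ ($n{\left(G,Y \right)} = \sqrt{-3 + 11} = \sqrt{8} = 2 \sqrt{2}$)
$q{\left(U,l \right)} = 2 \sqrt{2}$
$\frac{q{\left(-678,1153 \right)} + 4484942}{1110607 - 4090112} = \frac{2 \sqrt{2} + 4484942}{1110607 - 4090112} = \frac{4484942 + 2 \sqrt{2}}{-2979505} = \left(4484942 + 2 \sqrt{2}\right) \left(- \frac{1}{2979505}\right) = - \frac{4484942}{2979505} - \frac{2 \sqrt{2}}{2979505}$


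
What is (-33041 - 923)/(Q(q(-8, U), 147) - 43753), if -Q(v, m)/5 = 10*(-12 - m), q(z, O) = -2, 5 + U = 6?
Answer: 33964/35803 ≈ 0.94864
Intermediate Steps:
U = 1 (U = -5 + 6 = 1)
Q(v, m) = 600 + 50*m (Q(v, m) = -50*(-12 - m) = -5*(-120 - 10*m) = 600 + 50*m)
(-33041 - 923)/(Q(q(-8, U), 147) - 43753) = (-33041 - 923)/((600 + 50*147) - 43753) = -33964/((600 + 7350) - 43753) = -33964/(7950 - 43753) = -33964/(-35803) = -33964*(-1/35803) = 33964/35803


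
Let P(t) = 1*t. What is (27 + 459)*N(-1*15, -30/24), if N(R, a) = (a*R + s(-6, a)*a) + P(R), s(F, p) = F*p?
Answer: -10935/4 ≈ -2733.8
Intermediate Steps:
P(t) = t
N(R, a) = R - 6*a**2 + R*a (N(R, a) = (a*R + (-6*a)*a) + R = (R*a - 6*a**2) + R = (-6*a**2 + R*a) + R = R - 6*a**2 + R*a)
(27 + 459)*N(-1*15, -30/24) = (27 + 459)*(-1*15 - 6*(-30/24)**2 + (-1*15)*(-30/24)) = 486*(-15 - 6*(-30*1/24)**2 - (-450)/24) = 486*(-15 - 6*(-5/4)**2 - 15*(-5/4)) = 486*(-15 - 6*25/16 + 75/4) = 486*(-15 - 75/8 + 75/4) = 486*(-45/8) = -10935/4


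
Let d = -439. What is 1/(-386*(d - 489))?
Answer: 1/358208 ≈ 2.7917e-6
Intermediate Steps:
1/(-386*(d - 489)) = 1/(-386*(-439 - 489)) = 1/(-386*(-928)) = 1/358208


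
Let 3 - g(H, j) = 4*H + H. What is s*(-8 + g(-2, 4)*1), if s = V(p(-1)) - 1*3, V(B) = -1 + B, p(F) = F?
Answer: -25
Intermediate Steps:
g(H, j) = 3 - 5*H (g(H, j) = 3 - (4*H + H) = 3 - 5*H)
s = -5 (s = (-1 - 1) - 1*3 = -2 - 3 = -5)
s*(-8 + g(-2, 4)*1) = -5*(-8 + (3 - 5*(-2))*1) = -5*(-8 + (3 + 10)*1) = -5*(-8 + 13*1) = -5*(-8 + 13) = -5*5 = -25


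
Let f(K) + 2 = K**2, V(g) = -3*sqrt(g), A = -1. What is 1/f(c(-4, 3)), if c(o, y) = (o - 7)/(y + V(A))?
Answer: -648/15937 - 2178*I/15937 ≈ -0.04066 - 0.13666*I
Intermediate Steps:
c(o, y) = (-7 + o)/(y - 3*I) (c(o, y) = (o - 7)/(y - 3*I) = (-7 + o)/(y - 3*I))
f(K) = -2 + K**2
1/f(c(-4, 3)) = 1/(-2 + ((-7 - 4)/(3 - 3*I))**2) = 1/(-2 + (((3 + 3*I)/18)*(-11))**2) = 1/(-2 + (-11*(3 + 3*I)/18)**2) = 1/(-2 + 121*(3 + 3*I)**2/324)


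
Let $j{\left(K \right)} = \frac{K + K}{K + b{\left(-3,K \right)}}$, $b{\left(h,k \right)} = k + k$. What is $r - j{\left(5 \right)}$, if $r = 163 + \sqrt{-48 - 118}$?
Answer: $\frac{487}{3} + i \sqrt{166} \approx 162.33 + 12.884 i$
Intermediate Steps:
$b{\left(h,k \right)} = 2 k$
$r = 163 + i \sqrt{166}$ ($r = 163 + \sqrt{-166} = 163 + i \sqrt{166} \approx 163.0 + 12.884 i$)
$j{\left(K \right)} = \frac{2}{3}$ ($j{\left(K \right)} = \frac{K + K}{K + 2 K} = \frac{2 K}{3 K} = 2 K \frac{1}{3 K} = \frac{2}{3}$)
$r - j{\left(5 \right)} = \left(163 + i \sqrt{166}\right) - \frac{2}{3} = \frac{487}{3} + i \sqrt{166}$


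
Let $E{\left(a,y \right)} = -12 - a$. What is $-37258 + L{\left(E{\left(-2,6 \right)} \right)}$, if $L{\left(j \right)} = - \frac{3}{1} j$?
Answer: $-37228$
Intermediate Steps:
$L{\left(j \right)} = - 3 j$ ($L{\left(j \right)} = \left(-3\right) 1 j = - 3 j$)
$-37258 + L{\left(E{\left(-2,6 \right)} \right)} = -37258 - 3 \left(-12 - -2\right) = -37258 - 3 \left(-12 + 2\right) = -37258 - -30 = -37258 + 30 = -37228$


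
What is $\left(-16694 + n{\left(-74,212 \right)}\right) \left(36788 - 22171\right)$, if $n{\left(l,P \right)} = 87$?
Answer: $-242744519$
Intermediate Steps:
$\left(-16694 + n{\left(-74,212 \right)}\right) \left(36788 - 22171\right) = \left(-16694 + 87\right) \left(36788 - 22171\right) = \left(-16607\right) 14617 = -242744519$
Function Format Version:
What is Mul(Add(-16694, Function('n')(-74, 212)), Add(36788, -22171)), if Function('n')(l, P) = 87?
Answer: -242744519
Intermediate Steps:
Mul(Add(-16694, Function('n')(-74, 212)), Add(36788, -22171)) = Mul(Add(-16694, 87), Add(36788, -22171)) = Mul(-16607, 14617) = -242744519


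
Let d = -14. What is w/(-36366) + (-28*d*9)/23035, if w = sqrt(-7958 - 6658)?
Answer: 3528/23035 - I*sqrt(406)/6061 ≈ 0.15316 - 0.0033244*I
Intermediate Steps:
w = 6*I*sqrt(406) (w = sqrt(-14616) = 6*I*sqrt(406) ≈ 120.9*I)
w/(-36366) + (-28*d*9)/23035 = (6*I*sqrt(406))/(-36366) + (-28*(-14)*9)/23035 = (6*I*sqrt(406))*(-1/36366) + (392*9)*(1/23035) = -I*sqrt(406)/6061 + 3528*(1/23035) = -I*sqrt(406)/6061 + 3528/23035 = 3528/23035 - I*sqrt(406)/6061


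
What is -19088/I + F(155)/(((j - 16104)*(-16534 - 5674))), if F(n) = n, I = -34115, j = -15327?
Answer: 13323804328849/23812940291520 ≈ 0.55952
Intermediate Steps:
-19088/I + F(155)/(((j - 16104)*(-16534 - 5674))) = -19088/(-34115) + 155/(((-15327 - 16104)*(-16534 - 5674))) = -19088*(-1/34115) + 155/((-31431*(-22208))) = 19088/34115 + 155/698019648 = 13323804328849/23812940291520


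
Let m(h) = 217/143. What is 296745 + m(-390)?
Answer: 42434752/143 ≈ 2.9675e+5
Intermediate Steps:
m(h) = 217/143 (m(h) = 217*(1/143) = 217/143)
296745 + m(-390) = 296745 + 217/143 = 42434752/143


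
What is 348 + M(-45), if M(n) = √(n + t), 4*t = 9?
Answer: 348 + 3*I*√19/2 ≈ 348.0 + 6.5383*I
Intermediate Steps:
t = 9/4 (t = (¼)*9 = 9/4 ≈ 2.2500)
M(n) = √(9/4 + n) (M(n) = √(n + 9/4) = √(9/4 + n))
348 + M(-45) = 348 + √(9 + 4*(-45))/2 = 348 + √(9 - 180)/2 = 348 + √(-171)/2 = 348 + (3*I*√19)/2 = 348 + 3*I*√19/2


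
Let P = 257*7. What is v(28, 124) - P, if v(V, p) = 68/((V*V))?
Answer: -352587/196 ≈ -1798.9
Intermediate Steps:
v(V, p) = 68/V² (v(V, p) = 68/(V²) = 68/V²)
P = 1799
v(28, 124) - P = 68/28² - 1*1799 = 68*(1/784) - 1799 = 17/196 - 1799 = -352587/196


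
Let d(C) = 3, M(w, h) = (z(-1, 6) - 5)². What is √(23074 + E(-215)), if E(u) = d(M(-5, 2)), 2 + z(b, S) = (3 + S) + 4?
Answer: √23077 ≈ 151.91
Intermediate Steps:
z(b, S) = 5 + S (z(b, S) = -2 + ((3 + S) + 4) = -2 + (7 + S) = 5 + S)
M(w, h) = 36 (M(w, h) = ((5 + 6) - 5)² = (11 - 5)² = 6² = 36)
E(u) = 3
√(23074 + E(-215)) = √(23074 + 3) = √23077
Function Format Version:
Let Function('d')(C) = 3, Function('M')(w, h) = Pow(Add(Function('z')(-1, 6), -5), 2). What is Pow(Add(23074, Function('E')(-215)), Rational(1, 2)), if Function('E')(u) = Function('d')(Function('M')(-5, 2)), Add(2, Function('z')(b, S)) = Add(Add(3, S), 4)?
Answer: Pow(23077, Rational(1, 2)) ≈ 151.91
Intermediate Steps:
Function('z')(b, S) = Add(5, S) (Function('z')(b, S) = Add(-2, Add(Add(3, S), 4)) = Add(-2, Add(7, S)) = Add(5, S))
Function('M')(w, h) = 36 (Function('M')(w, h) = Pow(Add(Add(5, 6), -5), 2) = Pow(Add(11, -5), 2) = Pow(6, 2) = 36)
Function('E')(u) = 3
Pow(Add(23074, Function('E')(-215)), Rational(1, 2)) = Pow(Add(23074, 3), Rational(1, 2)) = Pow(23077, Rational(1, 2))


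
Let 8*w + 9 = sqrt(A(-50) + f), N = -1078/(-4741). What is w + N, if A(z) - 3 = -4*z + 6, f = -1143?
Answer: -3095/3448 + I*sqrt(934)/8 ≈ -0.89762 + 3.8202*I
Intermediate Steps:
A(z) = 9 - 4*z (A(z) = 3 + (-4*z + 6) = 3 + (6 - 4*z) = 9 - 4*z)
N = 98/431 (N = -1078*(-1/4741) = 98/431 ≈ 0.22738)
w = -9/8 + I*sqrt(934)/8 (w = -9/8 + sqrt((9 - 4*(-50)) - 1143)/8 = -9/8 + sqrt((9 + 200) - 1143)/8 = -9/8 + sqrt(209 - 1143)/8 = -9/8 + sqrt(-934)/8 = -9/8 + (I*sqrt(934))/8 = -9/8 + I*sqrt(934)/8 ≈ -1.125 + 3.8202*I)
w + N = (-9/8 + I*sqrt(934)/8) + 98/431 = -3095/3448 + I*sqrt(934)/8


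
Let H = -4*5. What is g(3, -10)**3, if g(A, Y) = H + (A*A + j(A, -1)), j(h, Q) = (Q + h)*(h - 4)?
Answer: -2197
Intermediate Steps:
j(h, Q) = (-4 + h)*(Q + h) (j(h, Q) = (Q + h)*(-4 + h) = (-4 + h)*(Q + h))
H = -20
g(A, Y) = -16 - 5*A + 2*A**2 (g(A, Y) = -20 + (A*A + (A**2 - 4*(-1) - 4*A - A)) = -20 + (A**2 + (A**2 + 4 - 4*A - A)) = -20 + (A**2 + (4 + A**2 - 5*A)) = -20 + (4 - 5*A + 2*A**2) = -16 - 5*A + 2*A**2)
g(3, -10)**3 = (-16 - 5*3 + 2*3**2)**3 = (-16 - 15 + 2*9)**3 = (-16 - 15 + 18)**3 = (-13)**3 = -2197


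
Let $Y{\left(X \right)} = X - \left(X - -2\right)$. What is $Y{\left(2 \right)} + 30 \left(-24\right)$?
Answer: $-722$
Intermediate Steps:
$Y{\left(X \right)} = -2$ ($Y{\left(X \right)} = X - \left(X + 2\right) = X - \left(2 + X\right) = -2$)
$Y{\left(2 \right)} + 30 \left(-24\right) = -2 + 30 \left(-24\right) = -2 - 720 = -722$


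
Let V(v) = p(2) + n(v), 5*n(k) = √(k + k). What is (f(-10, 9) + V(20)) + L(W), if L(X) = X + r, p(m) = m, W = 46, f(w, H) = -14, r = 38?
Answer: 72 + 2*√10/5 ≈ 73.265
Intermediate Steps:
n(k) = √2*√k/5 (n(k) = √(k + k)/5 = √(2*k)/5 = (√2*√k)/5 = √2*√k/5)
L(X) = 38 + X (L(X) = X + 38 = 38 + X)
V(v) = 2 + √2*√v/5
(f(-10, 9) + V(20)) + L(W) = (-14 + (2 + √2*√20/5)) + (38 + 46) = (-14 + (2 + √2*(2*√5)/5)) + 84 = (-14 + (2 + 2*√10/5)) + 84 = (-12 + 2*√10/5) + 84 = 72 + 2*√10/5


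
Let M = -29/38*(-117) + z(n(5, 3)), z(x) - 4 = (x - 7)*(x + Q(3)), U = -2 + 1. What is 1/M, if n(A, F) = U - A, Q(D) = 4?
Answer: 38/4533 ≈ 0.0083830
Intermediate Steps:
U = -1
n(A, F) = -1 - A
z(x) = 4 + (-7 + x)*(4 + x) (z(x) = 4 + (x - 7)*(x + 4) = 4 + (-7 + x)*(4 + x))
M = 4533/38 (M = -29/38*(-117) + (-24 + (-1 - 1*5)² - 3*(-1 - 1*5)) = -29*1/38*(-117) + (-24 + (-1 - 5)² - 3*(-1 - 5)) = -29/38*(-117) + (-24 + (-6)² - 3*(-6)) = 3393/38 + (-24 + 36 + 18) = 3393/38 + 30 = 4533/38 ≈ 119.29)
1/M = 1/(4533/38) = 38/4533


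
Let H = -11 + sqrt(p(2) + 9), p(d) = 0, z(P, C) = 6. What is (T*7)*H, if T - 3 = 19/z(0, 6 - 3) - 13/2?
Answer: 56/3 ≈ 18.667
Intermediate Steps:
T = -1/3 (T = 3 + (19/6 - 13/2) = 3 - 10/3 = -1/3 ≈ -0.33333)
H = -8 (H = -11 + sqrt(0 + 9) = -11 + sqrt(9) = -11 + 3 = -8)
(T*7)*H = -1/3*7*(-8) = -7/3*(-8) = 56/3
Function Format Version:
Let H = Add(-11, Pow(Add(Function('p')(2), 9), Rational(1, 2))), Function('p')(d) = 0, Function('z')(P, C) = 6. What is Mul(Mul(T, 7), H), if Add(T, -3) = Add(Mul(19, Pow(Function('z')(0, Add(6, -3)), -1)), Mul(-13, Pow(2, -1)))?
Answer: Rational(56, 3) ≈ 18.667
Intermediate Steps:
T = Rational(-1, 3) (T = Add(3, Add(Mul(19, Pow(6, -1)), Mul(-13, Pow(2, -1)))) = Add(3, Add(Mul(19, Rational(1, 6)), Mul(-13, Rational(1, 2)))) = Add(3, Add(Rational(19, 6), Rational(-13, 2))) = Add(3, Rational(-10, 3)) = Rational(-1, 3) ≈ -0.33333)
H = -8 (H = Add(-11, Pow(Add(0, 9), Rational(1, 2))) = Add(-11, Pow(9, Rational(1, 2))) = Add(-11, 3) = -8)
Mul(Mul(T, 7), H) = Mul(Mul(Rational(-1, 3), 7), -8) = Mul(Rational(-7, 3), -8) = Rational(56, 3)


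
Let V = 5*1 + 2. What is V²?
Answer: 49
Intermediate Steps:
V = 7 (V = 5 + 2 = 7)
V² = 7² = 49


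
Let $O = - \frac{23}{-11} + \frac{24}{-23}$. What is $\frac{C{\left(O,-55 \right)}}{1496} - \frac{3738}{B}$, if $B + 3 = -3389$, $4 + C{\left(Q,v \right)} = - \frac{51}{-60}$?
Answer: $\frac{109011}{99110} \approx 1.0999$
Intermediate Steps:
$O = \frac{265}{253}$ ($O = \left(-23\right) \left(- \frac{1}{11}\right) + 24 \left(- \frac{1}{23}\right) = \frac{23}{11} - \frac{24}{23} = \frac{265}{253} \approx 1.0474$)
$C{\left(Q,v \right)} = - \frac{63}{20}$ ($C{\left(Q,v \right)} = -4 - \frac{51}{-60} = -4 - - \frac{17}{20} = -4 + \frac{17}{20} = - \frac{63}{20}$)
$B = -3392$ ($B = -3 - 3389 = -3392$)
$\frac{C{\left(O,-55 \right)}}{1496} - \frac{3738}{B} = - \frac{63}{20 \cdot 1496} - \frac{3738}{-3392} = \left(- \frac{63}{20}\right) \frac{1}{1496} - - \frac{1869}{1696} = - \frac{63}{29920} + \frac{1869}{1696} = \frac{109011}{99110}$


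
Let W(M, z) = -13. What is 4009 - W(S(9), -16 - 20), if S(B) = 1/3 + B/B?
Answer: 4022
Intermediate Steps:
S(B) = 4/3 (S(B) = 1*(⅓) + 1 = ⅓ + 1 = 4/3)
4009 - W(S(9), -16 - 20) = 4009 - 1*(-13) = 4009 + 13 = 4022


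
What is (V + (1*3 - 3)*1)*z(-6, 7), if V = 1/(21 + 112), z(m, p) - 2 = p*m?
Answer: -40/133 ≈ -0.30075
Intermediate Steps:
z(m, p) = 2 + m*p (z(m, p) = 2 + p*m = 2 + m*p)
V = 1/133 ≈ 0.0075188
(V + (1*3 - 3)*1)*z(-6, 7) = (1/133 + (1*3 - 3)*1)*(2 - 6*7) = (1/133 + (3 - 3)*1)*(2 - 42) = (1/133 + 0*1)*(-40) = (1/133 + 0)*(-40) = (1/133)*(-40) = -40/133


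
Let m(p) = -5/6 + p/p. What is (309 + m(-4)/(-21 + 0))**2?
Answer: 1515778489/15876 ≈ 95476.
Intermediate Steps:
m(p) = 1/6 (m(p) = -5*1/6 + 1 = -5/6 + 1 = 1/6)
(309 + m(-4)/(-21 + 0))**2 = (309 + (1/6)/(-21 + 0))**2 = (309 + (1/6)/(-21))**2 = (309 - 1/21*1/6)**2 = (309 - 1/126)**2 = (38933/126)**2 = 1515778489/15876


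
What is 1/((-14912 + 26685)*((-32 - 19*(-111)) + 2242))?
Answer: 1/50847587 ≈ 1.9667e-8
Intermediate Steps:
1/((-14912 + 26685)*((-32 - 19*(-111)) + 2242)) = 1/(11773*((-32 + 2109) + 2242)) = 1/(11773*(2077 + 2242)) = 1/(11773*4319) = 1/50847587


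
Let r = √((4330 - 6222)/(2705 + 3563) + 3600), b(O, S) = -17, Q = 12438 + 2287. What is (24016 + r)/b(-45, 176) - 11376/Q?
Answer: -353828992/250325 - 23*√16708921/26639 ≈ -1417.0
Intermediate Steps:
Q = 14725
r = 23*√16708921/1567 (r = √(-1892/6268 + 3600) = √(-1892*1/6268 + 3600) = √(-473/1567 + 3600) = √(5640727/1567) = 23*√16708921/1567 ≈ 59.997)
(24016 + r)/b(-45, 176) - 11376/Q = (24016 + 23*√16708921/1567)/(-17) - 11376/14725 = (24016 + 23*√16708921/1567)*(-1/17) - 11376*1/14725 = (-24016/17 - 23*√16708921/26639) - 11376/14725 = -353828992/250325 - 23*√16708921/26639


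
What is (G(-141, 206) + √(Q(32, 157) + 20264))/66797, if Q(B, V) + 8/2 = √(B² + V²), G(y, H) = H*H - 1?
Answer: 42435/66797 + √(20260 + √25673)/66797 ≈ 0.63742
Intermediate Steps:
G(y, H) = -1 + H² (G(y, H) = H² - 1 = -1 + H²)
Q(B, V) = -4 + √(B² + V²)
(G(-141, 206) + √(Q(32, 157) + 20264))/66797 = ((-1 + 206²) + √((-4 + √(32² + 157²)) + 20264))/66797 = ((-1 + 42436) + √((-4 + √(1024 + 24649)) + 20264))*(1/66797) = (42435 + √((-4 + √25673) + 20264))*(1/66797) = (42435 + √(20260 + √25673))*(1/66797) = 42435/66797 + √(20260 + √25673)/66797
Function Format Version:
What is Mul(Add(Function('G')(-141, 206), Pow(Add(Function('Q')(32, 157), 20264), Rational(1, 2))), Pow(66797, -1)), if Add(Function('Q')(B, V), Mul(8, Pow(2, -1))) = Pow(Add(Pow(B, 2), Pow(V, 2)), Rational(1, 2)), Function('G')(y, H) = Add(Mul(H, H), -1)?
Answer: Add(Rational(42435, 66797), Mul(Rational(1, 66797), Pow(Add(20260, Pow(25673, Rational(1, 2))), Rational(1, 2)))) ≈ 0.63742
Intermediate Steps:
Function('G')(y, H) = Add(-1, Pow(H, 2)) (Function('G')(y, H) = Add(Pow(H, 2), -1) = Add(-1, Pow(H, 2)))
Function('Q')(B, V) = Add(-4, Pow(Add(Pow(B, 2), Pow(V, 2)), Rational(1, 2)))
Mul(Add(Function('G')(-141, 206), Pow(Add(Function('Q')(32, 157), 20264), Rational(1, 2))), Pow(66797, -1)) = Mul(Add(Add(-1, Pow(206, 2)), Pow(Add(Add(-4, Pow(Add(Pow(32, 2), Pow(157, 2)), Rational(1, 2))), 20264), Rational(1, 2))), Pow(66797, -1)) = Mul(Add(Add(-1, 42436), Pow(Add(Add(-4, Pow(Add(1024, 24649), Rational(1, 2))), 20264), Rational(1, 2))), Rational(1, 66797)) = Mul(Add(42435, Pow(Add(Add(-4, Pow(25673, Rational(1, 2))), 20264), Rational(1, 2))), Rational(1, 66797)) = Mul(Add(42435, Pow(Add(20260, Pow(25673, Rational(1, 2))), Rational(1, 2))), Rational(1, 66797)) = Add(Rational(42435, 66797), Mul(Rational(1, 66797), Pow(Add(20260, Pow(25673, Rational(1, 2))), Rational(1, 2))))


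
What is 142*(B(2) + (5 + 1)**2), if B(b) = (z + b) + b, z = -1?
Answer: 5538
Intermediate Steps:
B(b) = -1 + 2*b (B(b) = (-1 + b) + b = -1 + 2*b)
142*(B(2) + (5 + 1)**2) = 142*((-1 + 2*2) + (5 + 1)**2) = 142*((-1 + 4) + 6**2) = 142*(3 + 36) = 142*39 = 5538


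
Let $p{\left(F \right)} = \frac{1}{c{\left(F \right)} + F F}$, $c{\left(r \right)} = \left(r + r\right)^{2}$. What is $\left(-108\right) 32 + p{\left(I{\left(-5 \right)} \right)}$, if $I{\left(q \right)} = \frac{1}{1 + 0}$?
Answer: $- \frac{17279}{5} \approx -3455.8$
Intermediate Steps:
$c{\left(r \right)} = 4 r^{2}$ ($c{\left(r \right)} = \left(2 r\right)^{2} = 4 r^{2}$)
$I{\left(q \right)} = 1$ ($I{\left(q \right)} = 1^{-1} = 1$)
$p{\left(F \right)} = \frac{1}{5 F^{2}}$ ($p{\left(F \right)} = \frac{1}{4 F^{2} + F F} = \frac{1}{4 F^{2} + F^{2}} = \frac{1}{5 F^{2}}$)
$\left(-108\right) 32 + p{\left(I{\left(-5 \right)} \right)} = \left(-108\right) 32 + \frac{1}{5 \cdot 1} = -3456 + \frac{1}{5} \cdot 1 = -3456 + \frac{1}{5} = - \frac{17279}{5}$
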